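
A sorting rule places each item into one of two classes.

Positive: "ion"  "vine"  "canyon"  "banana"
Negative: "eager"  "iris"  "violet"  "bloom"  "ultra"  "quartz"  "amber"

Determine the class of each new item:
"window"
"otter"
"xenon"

Positive, Negative, Positive

Every 'Positive' example satisfies: contains 'n'. None of the 'Negative' examples do.
"window": Positive (has 'n').
"otter": Negative (no 'n').
"xenon": Positive (has 'n').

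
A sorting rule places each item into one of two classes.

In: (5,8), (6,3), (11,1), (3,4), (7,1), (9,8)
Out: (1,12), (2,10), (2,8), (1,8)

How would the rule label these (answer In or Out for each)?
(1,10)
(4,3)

The pattern is that an item is 'In' exactly when: first ≥ 3.
(1,10): Out (first 1). (4,3): In (first 4).

Out, In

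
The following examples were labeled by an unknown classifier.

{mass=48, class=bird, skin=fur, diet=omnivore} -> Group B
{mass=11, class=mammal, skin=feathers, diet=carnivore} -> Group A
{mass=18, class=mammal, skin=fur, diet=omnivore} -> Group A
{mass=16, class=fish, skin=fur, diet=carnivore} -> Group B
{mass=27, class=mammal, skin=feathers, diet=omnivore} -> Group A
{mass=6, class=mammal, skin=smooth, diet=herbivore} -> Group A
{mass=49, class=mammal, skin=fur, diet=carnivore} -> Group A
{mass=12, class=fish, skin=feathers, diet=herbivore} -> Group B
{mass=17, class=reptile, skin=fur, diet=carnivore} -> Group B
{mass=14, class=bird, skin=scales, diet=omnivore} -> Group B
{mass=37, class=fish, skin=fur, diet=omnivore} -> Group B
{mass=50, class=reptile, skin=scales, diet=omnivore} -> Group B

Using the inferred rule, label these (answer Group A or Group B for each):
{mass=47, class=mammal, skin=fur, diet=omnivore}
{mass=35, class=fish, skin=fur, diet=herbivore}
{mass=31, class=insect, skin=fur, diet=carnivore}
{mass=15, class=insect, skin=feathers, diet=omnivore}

One predicate separates the groups cleanly: class is mammal.
{mass=47, class=mammal, skin=fur, diet=omnivore} → class is mammal → Group A. {mass=35, class=fish, skin=fur, diet=herbivore} → class is fish → Group B. {mass=31, class=insect, skin=fur, diet=carnivore} → class is insect → Group B. {mass=15, class=insect, skin=feathers, diet=omnivore} → class is insect → Group B.

Group A, Group B, Group B, Group B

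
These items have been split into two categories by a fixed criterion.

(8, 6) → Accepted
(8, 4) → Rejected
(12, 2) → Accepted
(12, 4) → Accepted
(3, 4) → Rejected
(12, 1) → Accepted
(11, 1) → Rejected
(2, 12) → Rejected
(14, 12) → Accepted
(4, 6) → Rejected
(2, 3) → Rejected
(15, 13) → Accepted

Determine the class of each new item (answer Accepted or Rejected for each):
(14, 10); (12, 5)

The pattern is that an item is 'Accepted' exactly when: first > second AND sum ≥ 13.
(14, 10): 14 > 10, 14+10 = 24, matches → Accepted.
(12, 5): 12 > 5, 12+5 = 17, matches → Accepted.

Accepted, Accepted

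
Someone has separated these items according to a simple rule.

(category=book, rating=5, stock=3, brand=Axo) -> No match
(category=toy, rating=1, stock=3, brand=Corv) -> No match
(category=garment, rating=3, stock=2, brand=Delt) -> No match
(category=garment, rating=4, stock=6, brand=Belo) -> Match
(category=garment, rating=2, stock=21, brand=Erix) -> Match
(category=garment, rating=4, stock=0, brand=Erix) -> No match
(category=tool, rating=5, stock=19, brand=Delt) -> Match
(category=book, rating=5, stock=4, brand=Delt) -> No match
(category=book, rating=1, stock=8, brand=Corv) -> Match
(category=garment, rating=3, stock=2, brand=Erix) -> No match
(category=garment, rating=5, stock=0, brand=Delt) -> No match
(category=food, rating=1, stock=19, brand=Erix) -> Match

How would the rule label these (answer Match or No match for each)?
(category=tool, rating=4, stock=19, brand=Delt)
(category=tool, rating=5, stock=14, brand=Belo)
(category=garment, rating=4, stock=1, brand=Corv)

Match, Match, No match

The simplest hypothesis consistent with all the labels is: stock ≥ 6.
Match: (category=tool, rating=4, stock=19, brand=Delt), since stock = 19.
Match: (category=tool, rating=5, stock=14, brand=Belo), since stock = 14.
No match: (category=garment, rating=4, stock=1, brand=Corv), since stock = 1.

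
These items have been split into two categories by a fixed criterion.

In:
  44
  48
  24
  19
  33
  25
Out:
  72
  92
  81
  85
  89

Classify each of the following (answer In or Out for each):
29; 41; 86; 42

In, In, Out, In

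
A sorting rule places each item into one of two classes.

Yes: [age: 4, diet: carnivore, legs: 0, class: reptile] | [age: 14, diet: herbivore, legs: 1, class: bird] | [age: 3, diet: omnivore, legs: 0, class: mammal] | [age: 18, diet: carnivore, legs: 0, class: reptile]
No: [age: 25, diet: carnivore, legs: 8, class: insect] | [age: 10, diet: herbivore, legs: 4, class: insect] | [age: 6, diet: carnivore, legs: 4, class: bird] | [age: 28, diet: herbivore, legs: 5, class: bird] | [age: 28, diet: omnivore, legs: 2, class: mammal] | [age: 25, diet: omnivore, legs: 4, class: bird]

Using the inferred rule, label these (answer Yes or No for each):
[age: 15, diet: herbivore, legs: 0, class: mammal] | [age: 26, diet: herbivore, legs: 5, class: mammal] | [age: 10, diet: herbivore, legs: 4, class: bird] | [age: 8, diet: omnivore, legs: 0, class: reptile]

Yes, No, No, Yes

The rule appears to be: legs ≤ 1.
[age: 15, diet: herbivore, legs: 0, class: mammal]: legs = 0, fits → Yes. [age: 26, diet: herbivore, legs: 5, class: mammal]: legs = 5, does not fit → No. [age: 10, diet: herbivore, legs: 4, class: bird]: legs = 4, does not fit → No. [age: 8, diet: omnivore, legs: 0, class: reptile]: legs = 0, fits → Yes.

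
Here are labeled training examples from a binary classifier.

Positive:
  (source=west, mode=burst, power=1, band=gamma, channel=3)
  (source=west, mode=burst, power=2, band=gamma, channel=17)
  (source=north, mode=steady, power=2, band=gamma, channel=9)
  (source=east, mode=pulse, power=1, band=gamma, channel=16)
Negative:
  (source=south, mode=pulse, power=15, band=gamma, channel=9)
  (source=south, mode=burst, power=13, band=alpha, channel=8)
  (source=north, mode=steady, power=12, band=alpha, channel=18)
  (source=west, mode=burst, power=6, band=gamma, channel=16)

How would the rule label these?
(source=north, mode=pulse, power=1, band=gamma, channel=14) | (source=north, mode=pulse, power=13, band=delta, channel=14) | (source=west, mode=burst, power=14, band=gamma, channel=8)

All 'Positive' examples share one property — power ≤ 2 — and every 'Negative' example lacks it.
(source=north, mode=pulse, power=1, band=gamma, channel=14): power = 1, satisfies this → Positive.
(source=north, mode=pulse, power=13, band=delta, channel=14): power = 13, fails this test → Negative.
(source=west, mode=burst, power=14, band=gamma, channel=8): power = 14, fails this test → Negative.

Positive, Negative, Negative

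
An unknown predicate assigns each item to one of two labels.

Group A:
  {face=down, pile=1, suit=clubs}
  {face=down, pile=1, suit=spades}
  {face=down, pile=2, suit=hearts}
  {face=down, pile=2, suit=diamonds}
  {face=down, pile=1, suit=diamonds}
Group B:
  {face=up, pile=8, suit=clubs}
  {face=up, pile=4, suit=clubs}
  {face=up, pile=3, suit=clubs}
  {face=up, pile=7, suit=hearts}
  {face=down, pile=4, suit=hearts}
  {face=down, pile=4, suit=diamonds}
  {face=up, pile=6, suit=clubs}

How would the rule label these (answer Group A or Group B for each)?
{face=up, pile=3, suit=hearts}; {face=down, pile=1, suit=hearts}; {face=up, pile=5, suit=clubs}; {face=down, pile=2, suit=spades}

'Group A' ⟺ pile ≤ 2.
{face=up, pile=3, suit=hearts}: Group B (pile = 3).
{face=down, pile=1, suit=hearts}: Group A (pile = 1).
{face=up, pile=5, suit=clubs}: Group B (pile = 5).
{face=down, pile=2, suit=spades}: Group A (pile = 2).

Group B, Group A, Group B, Group A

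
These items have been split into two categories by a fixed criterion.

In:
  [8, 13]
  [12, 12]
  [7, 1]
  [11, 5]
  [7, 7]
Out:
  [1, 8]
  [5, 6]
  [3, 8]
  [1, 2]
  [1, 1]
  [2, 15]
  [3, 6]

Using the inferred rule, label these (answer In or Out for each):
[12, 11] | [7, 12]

The distinguishing property — first ≥ 6 — holds for all the 'In' cases and none of the 'Out' cases.
[12, 11] → first 12 → In. [7, 12] → first 7 → In.

In, In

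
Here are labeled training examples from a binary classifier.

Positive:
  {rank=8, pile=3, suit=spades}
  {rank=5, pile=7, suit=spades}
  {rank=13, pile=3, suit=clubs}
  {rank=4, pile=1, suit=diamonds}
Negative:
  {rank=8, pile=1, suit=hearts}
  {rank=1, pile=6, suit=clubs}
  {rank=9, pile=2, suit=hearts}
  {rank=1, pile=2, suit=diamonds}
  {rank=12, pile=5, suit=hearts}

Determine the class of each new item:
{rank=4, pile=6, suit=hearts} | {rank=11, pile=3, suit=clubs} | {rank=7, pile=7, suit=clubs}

Negative, Positive, Positive

Rule: suit is not hearts AND rank ≥ 4. This holds for each 'Positive' example and fails for each 'Negative' one.
{rank=4, pile=6, suit=hearts} → suit is hearts, rank = 4 → Negative. {rank=11, pile=3, suit=clubs} → suit is clubs, rank = 11 → Positive. {rank=7, pile=7, suit=clubs} → suit is clubs, rank = 7 → Positive.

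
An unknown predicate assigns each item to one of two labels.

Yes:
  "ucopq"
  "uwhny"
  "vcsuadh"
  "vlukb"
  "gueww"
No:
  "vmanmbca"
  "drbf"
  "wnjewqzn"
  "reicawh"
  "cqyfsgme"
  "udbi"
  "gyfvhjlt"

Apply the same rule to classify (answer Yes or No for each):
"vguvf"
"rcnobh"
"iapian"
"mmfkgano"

Yes, No, No, No

The pattern is that an item is 'Yes' exactly when: odd length AND contains 'u'.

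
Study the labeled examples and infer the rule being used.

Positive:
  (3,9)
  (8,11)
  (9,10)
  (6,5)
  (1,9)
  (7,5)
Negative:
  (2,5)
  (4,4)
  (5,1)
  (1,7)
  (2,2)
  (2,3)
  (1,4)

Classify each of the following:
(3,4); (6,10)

Negative, Positive

One predicate separates the groups cleanly: sum ≥ 10.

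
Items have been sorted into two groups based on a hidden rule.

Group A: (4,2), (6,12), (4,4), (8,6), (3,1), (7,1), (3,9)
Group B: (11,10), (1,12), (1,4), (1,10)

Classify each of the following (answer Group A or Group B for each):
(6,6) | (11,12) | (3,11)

Group A, Group B, Group A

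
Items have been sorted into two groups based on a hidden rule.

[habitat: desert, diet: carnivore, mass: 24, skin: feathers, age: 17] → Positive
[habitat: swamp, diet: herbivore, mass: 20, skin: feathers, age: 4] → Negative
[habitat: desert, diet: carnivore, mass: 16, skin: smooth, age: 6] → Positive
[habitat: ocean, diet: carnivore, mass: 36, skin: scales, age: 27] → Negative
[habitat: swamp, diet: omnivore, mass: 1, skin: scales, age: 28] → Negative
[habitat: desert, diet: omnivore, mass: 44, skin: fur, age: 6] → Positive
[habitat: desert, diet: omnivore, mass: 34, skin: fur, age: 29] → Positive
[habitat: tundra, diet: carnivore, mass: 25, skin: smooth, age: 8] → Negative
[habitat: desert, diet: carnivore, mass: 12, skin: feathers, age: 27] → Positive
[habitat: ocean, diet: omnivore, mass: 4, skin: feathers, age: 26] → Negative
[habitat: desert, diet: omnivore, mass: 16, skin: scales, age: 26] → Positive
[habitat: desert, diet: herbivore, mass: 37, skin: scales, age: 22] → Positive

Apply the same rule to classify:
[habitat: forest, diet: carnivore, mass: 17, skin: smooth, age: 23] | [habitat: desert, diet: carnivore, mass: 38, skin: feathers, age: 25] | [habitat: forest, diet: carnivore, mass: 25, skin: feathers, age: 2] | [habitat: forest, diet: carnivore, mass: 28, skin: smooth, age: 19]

The common property of the 'Positive' items is: habitat is desert. No 'Negative' item has it.
[habitat: forest, diet: carnivore, mass: 17, skin: smooth, age: 23] — habitat is forest, hence Negative.
[habitat: desert, diet: carnivore, mass: 38, skin: feathers, age: 25] — habitat is desert, hence Positive.
[habitat: forest, diet: carnivore, mass: 25, skin: feathers, age: 2] — habitat is forest, hence Negative.
[habitat: forest, diet: carnivore, mass: 28, skin: smooth, age: 19] — habitat is forest, hence Negative.

Negative, Positive, Negative, Negative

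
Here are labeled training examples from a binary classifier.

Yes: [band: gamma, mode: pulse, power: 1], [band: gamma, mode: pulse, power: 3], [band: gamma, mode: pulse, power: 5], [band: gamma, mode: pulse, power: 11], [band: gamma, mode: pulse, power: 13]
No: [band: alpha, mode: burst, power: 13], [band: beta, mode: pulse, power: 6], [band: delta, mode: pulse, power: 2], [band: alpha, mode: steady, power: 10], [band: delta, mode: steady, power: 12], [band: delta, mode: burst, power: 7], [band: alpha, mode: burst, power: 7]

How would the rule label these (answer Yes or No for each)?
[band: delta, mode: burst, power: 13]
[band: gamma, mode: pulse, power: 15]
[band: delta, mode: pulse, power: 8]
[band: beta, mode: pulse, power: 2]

The distinguishing property — band is gamma — holds for all the 'Yes' cases and none of the 'No' cases.
[band: delta, mode: burst, power: 13]: band is delta, does not fit → No.
[band: gamma, mode: pulse, power: 15]: band is gamma, passes → Yes.
[band: delta, mode: pulse, power: 8]: band is delta, does not fit → No.
[band: beta, mode: pulse, power: 2]: band is beta, does not fit → No.

No, Yes, No, No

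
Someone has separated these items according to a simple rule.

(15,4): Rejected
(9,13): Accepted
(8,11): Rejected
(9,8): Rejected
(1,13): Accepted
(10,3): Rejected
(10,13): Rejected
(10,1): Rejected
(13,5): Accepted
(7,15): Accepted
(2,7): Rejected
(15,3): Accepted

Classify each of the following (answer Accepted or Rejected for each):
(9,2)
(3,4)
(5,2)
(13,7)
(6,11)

Rule: sum is even. This holds for each 'Accepted' example and fails for each 'Rejected' one.
Rejected: (9,2), since 9+2 = 11.
Rejected: (3,4), since 3+4 = 7.
Rejected: (5,2), since 5+2 = 7.
Accepted: (13,7), since 13+7 = 20.
Rejected: (6,11), since 6+11 = 17.

Rejected, Rejected, Rejected, Accepted, Rejected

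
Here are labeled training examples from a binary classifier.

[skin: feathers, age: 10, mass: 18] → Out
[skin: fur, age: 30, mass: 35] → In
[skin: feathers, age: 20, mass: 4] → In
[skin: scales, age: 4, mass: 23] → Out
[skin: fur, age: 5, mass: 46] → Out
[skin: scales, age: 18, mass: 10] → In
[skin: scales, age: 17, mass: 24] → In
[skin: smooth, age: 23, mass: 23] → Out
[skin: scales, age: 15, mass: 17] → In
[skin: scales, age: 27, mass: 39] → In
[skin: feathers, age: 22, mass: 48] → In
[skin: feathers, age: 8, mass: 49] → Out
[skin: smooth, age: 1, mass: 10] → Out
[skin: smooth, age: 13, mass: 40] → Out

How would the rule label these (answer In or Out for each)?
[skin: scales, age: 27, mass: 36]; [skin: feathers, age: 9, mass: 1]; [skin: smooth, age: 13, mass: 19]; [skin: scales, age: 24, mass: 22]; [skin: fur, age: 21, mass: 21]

The pattern is that an item is 'In' exactly when: age ≥ 15 AND age ≠ 23.

In, Out, Out, In, In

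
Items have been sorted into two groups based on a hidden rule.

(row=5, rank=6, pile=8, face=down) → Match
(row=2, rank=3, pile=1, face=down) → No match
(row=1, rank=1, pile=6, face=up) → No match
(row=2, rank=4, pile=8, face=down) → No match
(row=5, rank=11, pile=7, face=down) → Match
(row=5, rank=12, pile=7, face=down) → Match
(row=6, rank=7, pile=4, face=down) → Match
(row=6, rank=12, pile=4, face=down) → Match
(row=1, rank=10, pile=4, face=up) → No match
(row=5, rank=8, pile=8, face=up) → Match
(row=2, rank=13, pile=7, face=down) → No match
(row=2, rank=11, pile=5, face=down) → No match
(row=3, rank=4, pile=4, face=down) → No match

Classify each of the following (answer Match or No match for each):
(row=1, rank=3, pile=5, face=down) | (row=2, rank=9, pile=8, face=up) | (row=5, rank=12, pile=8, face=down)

Every 'Match' example satisfies: row ≥ 5. None of the 'No match' examples do.

No match, No match, Match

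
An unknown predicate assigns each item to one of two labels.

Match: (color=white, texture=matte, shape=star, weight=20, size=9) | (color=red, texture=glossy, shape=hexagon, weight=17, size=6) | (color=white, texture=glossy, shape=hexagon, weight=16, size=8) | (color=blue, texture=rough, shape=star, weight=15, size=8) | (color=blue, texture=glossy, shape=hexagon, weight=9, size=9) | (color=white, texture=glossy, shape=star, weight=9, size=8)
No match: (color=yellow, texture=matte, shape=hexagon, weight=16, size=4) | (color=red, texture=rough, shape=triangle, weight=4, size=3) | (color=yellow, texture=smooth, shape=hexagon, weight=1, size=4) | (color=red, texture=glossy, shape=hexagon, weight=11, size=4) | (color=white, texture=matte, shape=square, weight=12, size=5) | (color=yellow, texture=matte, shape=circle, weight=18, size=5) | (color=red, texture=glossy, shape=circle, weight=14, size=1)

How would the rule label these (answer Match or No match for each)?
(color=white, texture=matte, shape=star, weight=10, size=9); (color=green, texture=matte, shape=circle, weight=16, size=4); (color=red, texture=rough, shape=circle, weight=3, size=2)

Match, No match, No match

A rule that fits every label: size ≥ 6 — true of each 'Match' example, false of each 'No match' one.
Match: (color=white, texture=matte, shape=star, weight=10, size=9), since size = 9. No match: (color=green, texture=matte, shape=circle, weight=16, size=4), since size = 4. No match: (color=red, texture=rough, shape=circle, weight=3, size=2), since size = 2.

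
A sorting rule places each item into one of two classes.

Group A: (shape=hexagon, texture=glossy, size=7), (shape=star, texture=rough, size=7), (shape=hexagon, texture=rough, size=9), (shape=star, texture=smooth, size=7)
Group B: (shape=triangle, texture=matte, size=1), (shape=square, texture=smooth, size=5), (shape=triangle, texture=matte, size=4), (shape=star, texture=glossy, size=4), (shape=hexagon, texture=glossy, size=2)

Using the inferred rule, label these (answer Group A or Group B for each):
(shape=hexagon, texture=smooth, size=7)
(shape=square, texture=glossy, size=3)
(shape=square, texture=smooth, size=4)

Group A, Group B, Group B

The simplest hypothesis consistent with all the labels is: size ≥ 7.
(shape=hexagon, texture=smooth, size=7): Group A (size = 7). (shape=square, texture=glossy, size=3): Group B (size = 3). (shape=square, texture=smooth, size=4): Group B (size = 4).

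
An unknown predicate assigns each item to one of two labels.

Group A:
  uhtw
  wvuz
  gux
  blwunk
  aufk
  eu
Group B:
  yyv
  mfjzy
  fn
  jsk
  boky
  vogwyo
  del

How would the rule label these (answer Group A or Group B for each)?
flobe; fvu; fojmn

Group B, Group A, Group B

Every 'Group A' example satisfies: contains 'u'. None of the 'Group B' examples do.
flobe → no 'u' → Group B.
fvu → has 'u' → Group A.
fojmn → no 'u' → Group B.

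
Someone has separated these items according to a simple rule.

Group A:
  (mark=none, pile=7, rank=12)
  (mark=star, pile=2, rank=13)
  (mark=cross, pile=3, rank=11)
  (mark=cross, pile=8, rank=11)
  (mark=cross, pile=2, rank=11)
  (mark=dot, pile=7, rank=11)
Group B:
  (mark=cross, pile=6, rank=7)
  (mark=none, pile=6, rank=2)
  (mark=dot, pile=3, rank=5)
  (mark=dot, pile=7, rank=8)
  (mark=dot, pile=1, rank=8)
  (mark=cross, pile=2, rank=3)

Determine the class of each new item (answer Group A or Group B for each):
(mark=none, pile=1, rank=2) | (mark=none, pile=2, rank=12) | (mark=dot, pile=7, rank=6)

Group B, Group A, Group B

The distinguishing property — rank ≥ 11 — holds for all the 'Group A' cases and none of the 'Group B' cases.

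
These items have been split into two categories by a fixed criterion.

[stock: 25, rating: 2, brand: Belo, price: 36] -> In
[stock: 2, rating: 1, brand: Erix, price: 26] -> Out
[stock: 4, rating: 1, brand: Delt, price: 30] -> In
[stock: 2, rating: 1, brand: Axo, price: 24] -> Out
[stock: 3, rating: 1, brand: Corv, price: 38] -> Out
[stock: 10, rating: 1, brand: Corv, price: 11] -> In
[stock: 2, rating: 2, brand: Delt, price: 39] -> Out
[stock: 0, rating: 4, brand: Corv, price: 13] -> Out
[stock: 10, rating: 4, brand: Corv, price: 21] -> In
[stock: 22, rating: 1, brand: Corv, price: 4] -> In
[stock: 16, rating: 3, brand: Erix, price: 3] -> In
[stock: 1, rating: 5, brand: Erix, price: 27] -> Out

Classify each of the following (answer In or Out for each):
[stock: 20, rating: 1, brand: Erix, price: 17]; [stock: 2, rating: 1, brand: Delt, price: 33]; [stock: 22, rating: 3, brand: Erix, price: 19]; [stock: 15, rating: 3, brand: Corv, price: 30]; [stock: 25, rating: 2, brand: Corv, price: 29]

In, Out, In, In, In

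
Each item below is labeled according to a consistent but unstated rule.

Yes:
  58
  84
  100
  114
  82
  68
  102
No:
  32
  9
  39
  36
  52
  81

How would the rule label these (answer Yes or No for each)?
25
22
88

The pattern is that an item is 'Yes' exactly when: even AND at least 58.
25 → 25 is odd, 25 < 58 → No.
22 → 22 is even, 22 < 58 → No.
88 → 88 is even, 88 ≥ 58 → Yes.

No, No, Yes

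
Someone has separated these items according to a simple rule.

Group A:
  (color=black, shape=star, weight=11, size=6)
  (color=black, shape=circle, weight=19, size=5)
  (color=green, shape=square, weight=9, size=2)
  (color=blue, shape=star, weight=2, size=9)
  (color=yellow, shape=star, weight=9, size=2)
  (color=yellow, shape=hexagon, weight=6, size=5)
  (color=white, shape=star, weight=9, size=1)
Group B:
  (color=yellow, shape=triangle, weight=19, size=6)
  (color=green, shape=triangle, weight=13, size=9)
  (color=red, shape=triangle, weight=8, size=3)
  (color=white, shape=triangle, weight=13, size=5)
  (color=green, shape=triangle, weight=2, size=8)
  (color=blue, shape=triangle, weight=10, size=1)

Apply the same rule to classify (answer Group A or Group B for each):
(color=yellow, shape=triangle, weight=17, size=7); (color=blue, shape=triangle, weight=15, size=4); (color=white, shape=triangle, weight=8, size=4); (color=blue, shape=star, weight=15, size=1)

The classifier is using: shape is not triangle.
(color=yellow, shape=triangle, weight=17, size=7): Group B (shape is triangle).
(color=blue, shape=triangle, weight=15, size=4): Group B (shape is triangle).
(color=white, shape=triangle, weight=8, size=4): Group B (shape is triangle).
(color=blue, shape=star, weight=15, size=1): Group A (shape is star).

Group B, Group B, Group B, Group A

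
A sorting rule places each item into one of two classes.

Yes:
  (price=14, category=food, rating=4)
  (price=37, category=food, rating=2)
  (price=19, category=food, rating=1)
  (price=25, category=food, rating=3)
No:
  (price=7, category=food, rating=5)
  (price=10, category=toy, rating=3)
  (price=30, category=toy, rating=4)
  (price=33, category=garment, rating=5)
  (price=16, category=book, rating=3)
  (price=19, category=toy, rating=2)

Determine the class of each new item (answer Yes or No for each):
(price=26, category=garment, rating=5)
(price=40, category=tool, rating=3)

No, No

One predicate separates the groups cleanly: category is food AND price ≥ 10.
(price=26, category=garment, rating=5) — category is garment, price = 26, hence No.
(price=40, category=tool, rating=3) — category is tool, price = 40, hence No.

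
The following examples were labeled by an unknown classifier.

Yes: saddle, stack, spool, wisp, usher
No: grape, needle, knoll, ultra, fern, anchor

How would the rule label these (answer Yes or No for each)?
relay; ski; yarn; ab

No, Yes, No, No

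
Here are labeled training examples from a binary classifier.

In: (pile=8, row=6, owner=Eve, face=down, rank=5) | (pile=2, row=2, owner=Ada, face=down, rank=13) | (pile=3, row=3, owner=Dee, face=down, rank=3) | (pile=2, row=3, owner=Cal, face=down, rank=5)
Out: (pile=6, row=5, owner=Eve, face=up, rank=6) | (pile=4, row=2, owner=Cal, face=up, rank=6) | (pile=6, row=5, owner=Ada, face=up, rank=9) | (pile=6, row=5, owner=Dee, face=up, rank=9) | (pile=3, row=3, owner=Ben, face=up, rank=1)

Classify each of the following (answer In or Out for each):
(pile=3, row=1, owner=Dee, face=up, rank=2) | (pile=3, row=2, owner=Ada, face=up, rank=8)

The classifier is using: face is down.
(pile=3, row=1, owner=Dee, face=up, rank=2) — face is up, hence Out.
(pile=3, row=2, owner=Ada, face=up, rank=8) — face is up, hence Out.

Out, Out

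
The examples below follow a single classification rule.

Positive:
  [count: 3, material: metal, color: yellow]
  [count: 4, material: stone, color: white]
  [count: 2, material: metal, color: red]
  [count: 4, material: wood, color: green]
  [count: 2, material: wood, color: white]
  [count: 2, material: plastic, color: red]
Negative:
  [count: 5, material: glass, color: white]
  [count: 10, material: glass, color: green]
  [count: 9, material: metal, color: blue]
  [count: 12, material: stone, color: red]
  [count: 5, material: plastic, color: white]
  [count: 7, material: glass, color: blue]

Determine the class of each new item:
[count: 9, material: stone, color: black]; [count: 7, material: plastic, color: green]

Negative, Negative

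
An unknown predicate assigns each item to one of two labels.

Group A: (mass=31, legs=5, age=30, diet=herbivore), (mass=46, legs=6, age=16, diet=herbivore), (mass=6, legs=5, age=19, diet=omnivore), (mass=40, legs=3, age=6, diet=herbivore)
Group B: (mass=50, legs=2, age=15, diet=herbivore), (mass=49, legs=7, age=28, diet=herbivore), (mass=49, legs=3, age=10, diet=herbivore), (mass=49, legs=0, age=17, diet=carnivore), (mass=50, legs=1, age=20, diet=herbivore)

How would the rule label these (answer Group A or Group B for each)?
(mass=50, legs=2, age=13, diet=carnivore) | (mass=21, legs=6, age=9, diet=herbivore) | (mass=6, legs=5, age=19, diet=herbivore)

Group B, Group A, Group A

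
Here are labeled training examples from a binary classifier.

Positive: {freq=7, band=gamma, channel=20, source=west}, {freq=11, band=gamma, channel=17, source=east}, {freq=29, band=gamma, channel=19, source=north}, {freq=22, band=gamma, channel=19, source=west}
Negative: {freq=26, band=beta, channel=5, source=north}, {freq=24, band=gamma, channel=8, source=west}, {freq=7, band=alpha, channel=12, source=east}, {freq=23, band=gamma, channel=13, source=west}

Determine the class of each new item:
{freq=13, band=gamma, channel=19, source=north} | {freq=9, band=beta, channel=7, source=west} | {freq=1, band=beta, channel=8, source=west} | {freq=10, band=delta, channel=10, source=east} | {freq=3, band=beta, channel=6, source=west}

One predicate separates the groups cleanly: channel ≥ 17.

Positive, Negative, Negative, Negative, Negative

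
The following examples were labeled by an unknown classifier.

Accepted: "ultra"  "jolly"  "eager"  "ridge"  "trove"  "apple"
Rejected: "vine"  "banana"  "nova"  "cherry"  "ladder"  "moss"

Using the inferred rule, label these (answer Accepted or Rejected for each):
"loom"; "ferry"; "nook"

The simplest hypothesis consistent with all the labels is: odd length.
"loom" — length 4, hence Rejected.
"ferry" — length 5, hence Accepted.
"nook" — length 4, hence Rejected.

Rejected, Accepted, Rejected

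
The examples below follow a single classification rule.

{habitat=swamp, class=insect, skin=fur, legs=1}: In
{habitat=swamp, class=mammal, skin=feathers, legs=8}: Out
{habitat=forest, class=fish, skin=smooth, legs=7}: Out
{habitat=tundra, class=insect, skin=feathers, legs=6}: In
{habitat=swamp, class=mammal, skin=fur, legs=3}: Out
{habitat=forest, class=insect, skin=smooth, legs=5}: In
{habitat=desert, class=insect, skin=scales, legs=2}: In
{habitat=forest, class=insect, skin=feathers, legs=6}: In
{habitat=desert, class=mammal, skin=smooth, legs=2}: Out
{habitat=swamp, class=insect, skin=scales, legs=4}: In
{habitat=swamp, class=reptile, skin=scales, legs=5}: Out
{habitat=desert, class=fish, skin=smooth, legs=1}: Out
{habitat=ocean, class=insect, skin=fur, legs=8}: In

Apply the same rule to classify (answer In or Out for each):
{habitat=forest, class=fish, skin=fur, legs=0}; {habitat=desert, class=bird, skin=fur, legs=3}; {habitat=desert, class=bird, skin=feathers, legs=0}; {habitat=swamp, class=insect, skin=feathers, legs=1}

Out, Out, Out, In

The simplest hypothesis consistent with all the labels is: class is insect.
{habitat=forest, class=fish, skin=fur, legs=0}: class is fish — fails the rule, so Out. {habitat=desert, class=bird, skin=fur, legs=3}: class is bird — fails the rule, so Out. {habitat=desert, class=bird, skin=feathers, legs=0}: class is bird — fails the rule, so Out. {habitat=swamp, class=insect, skin=feathers, legs=1}: class is insect — matches, so In.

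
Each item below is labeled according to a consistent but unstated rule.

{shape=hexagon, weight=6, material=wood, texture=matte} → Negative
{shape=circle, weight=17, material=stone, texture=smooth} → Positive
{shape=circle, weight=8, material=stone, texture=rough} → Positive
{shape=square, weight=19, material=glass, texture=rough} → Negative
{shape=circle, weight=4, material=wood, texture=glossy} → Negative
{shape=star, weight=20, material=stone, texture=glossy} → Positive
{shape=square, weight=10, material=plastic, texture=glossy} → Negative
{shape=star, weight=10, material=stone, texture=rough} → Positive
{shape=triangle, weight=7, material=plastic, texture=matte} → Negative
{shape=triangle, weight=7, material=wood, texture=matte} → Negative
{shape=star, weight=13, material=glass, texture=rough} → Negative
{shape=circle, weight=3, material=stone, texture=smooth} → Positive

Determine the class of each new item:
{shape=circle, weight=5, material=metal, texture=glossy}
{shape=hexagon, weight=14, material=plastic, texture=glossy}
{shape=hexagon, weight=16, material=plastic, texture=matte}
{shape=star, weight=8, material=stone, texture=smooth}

One predicate separates the groups cleanly: material is stone.
{shape=circle, weight=5, material=metal, texture=glossy}: material is metal, fails this test → Negative.
{shape=hexagon, weight=14, material=plastic, texture=glossy}: material is plastic, fails this test → Negative.
{shape=hexagon, weight=16, material=plastic, texture=matte}: material is plastic, fails this test → Negative.
{shape=star, weight=8, material=stone, texture=smooth}: material is stone, fits → Positive.

Negative, Negative, Negative, Positive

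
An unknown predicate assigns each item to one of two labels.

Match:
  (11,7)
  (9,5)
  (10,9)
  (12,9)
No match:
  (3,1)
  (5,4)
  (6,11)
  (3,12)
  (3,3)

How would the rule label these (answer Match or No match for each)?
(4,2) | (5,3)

No match, No match

The pattern is that an item is 'Match' exactly when: first ≥ 7.
(4,2): first 4, lacks this property → No match.
(5,3): first 5, lacks this property → No match.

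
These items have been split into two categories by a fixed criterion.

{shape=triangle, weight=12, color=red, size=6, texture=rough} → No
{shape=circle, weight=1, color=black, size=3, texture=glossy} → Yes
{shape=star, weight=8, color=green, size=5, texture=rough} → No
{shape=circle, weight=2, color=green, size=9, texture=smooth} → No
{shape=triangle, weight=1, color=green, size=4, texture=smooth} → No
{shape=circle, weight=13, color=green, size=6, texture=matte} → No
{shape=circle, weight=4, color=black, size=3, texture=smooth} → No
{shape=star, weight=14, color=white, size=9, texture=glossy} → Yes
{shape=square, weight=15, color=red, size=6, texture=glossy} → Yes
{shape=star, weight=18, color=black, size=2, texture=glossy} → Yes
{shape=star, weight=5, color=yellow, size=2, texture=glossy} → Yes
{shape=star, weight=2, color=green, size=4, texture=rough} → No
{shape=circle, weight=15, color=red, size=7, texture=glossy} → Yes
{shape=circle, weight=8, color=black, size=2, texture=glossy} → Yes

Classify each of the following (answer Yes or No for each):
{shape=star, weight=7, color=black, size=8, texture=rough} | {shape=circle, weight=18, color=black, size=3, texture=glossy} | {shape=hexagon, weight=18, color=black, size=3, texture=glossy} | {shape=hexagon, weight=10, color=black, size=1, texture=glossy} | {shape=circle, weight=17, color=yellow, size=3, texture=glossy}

No, Yes, Yes, Yes, Yes

Comparing the two groups points to one rule — texture is glossy.
{shape=star, weight=7, color=black, size=8, texture=rough}: No (texture is rough). {shape=circle, weight=18, color=black, size=3, texture=glossy}: Yes (texture is glossy). {shape=hexagon, weight=18, color=black, size=3, texture=glossy}: Yes (texture is glossy). {shape=hexagon, weight=10, color=black, size=1, texture=glossy}: Yes (texture is glossy). {shape=circle, weight=17, color=yellow, size=3, texture=glossy}: Yes (texture is glossy).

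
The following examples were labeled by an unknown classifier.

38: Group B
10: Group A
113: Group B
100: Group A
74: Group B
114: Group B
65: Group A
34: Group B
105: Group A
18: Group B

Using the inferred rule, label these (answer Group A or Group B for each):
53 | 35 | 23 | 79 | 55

Rule: multiple of 5. This holds for each 'Group A' example and fails for each 'Group B' one.
53 — 53 = 5·10 + 3, hence Group B.
35 — 35 = 5·7, hence Group A.
23 — 23 = 5·4 + 3, hence Group B.
79 — 79 = 5·15 + 4, hence Group B.
55 — 55 = 5·11, hence Group A.

Group B, Group A, Group B, Group B, Group A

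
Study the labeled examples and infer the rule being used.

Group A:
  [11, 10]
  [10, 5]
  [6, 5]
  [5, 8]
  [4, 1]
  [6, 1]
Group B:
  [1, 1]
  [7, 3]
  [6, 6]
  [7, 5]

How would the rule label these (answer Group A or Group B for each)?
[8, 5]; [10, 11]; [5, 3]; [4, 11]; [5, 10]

Group A, Group A, Group B, Group A, Group A

The simplest hypothesis consistent with all the labels is: sum is odd.
[8, 5] — 8+5 = 13, hence Group A. [10, 11] — 10+11 = 21, hence Group A. [5, 3] — 5+3 = 8, hence Group B. [4, 11] — 4+11 = 15, hence Group A. [5, 10] — 5+10 = 15, hence Group A.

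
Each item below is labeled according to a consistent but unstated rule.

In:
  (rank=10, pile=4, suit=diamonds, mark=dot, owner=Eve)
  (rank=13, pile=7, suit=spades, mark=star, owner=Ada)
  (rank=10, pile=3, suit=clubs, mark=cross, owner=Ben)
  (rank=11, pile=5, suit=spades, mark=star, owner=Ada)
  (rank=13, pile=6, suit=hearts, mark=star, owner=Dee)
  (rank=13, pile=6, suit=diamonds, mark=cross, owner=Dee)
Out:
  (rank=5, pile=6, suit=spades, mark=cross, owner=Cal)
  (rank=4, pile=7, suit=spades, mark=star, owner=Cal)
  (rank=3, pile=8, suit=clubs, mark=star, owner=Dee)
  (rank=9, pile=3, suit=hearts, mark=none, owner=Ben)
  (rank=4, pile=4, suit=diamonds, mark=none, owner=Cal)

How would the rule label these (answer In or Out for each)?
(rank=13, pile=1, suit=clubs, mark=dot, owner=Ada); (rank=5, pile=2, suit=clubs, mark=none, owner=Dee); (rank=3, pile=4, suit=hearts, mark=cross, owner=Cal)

In, Out, Out

The simplest hypothesis consistent with all the labels is: rank ≥ 10.
In: (rank=13, pile=1, suit=clubs, mark=dot, owner=Ada), since rank = 13. Out: (rank=5, pile=2, suit=clubs, mark=none, owner=Dee), since rank = 5. Out: (rank=3, pile=4, suit=hearts, mark=cross, owner=Cal), since rank = 3.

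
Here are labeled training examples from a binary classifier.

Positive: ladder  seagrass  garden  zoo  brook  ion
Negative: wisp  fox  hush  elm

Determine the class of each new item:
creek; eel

Positive, Positive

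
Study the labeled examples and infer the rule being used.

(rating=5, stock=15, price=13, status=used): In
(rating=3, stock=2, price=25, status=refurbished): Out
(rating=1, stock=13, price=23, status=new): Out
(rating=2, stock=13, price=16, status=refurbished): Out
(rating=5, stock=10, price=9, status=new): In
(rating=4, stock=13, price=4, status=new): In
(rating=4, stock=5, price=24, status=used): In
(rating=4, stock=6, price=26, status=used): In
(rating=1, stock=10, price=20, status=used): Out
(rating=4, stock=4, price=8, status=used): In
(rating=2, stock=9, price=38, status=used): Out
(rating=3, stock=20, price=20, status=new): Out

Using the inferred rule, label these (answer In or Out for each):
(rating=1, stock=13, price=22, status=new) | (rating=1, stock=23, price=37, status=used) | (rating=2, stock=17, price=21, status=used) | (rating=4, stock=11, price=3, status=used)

Out, Out, Out, In

The common property of the 'In' items is: rating ≥ 4. No 'Out' item has it.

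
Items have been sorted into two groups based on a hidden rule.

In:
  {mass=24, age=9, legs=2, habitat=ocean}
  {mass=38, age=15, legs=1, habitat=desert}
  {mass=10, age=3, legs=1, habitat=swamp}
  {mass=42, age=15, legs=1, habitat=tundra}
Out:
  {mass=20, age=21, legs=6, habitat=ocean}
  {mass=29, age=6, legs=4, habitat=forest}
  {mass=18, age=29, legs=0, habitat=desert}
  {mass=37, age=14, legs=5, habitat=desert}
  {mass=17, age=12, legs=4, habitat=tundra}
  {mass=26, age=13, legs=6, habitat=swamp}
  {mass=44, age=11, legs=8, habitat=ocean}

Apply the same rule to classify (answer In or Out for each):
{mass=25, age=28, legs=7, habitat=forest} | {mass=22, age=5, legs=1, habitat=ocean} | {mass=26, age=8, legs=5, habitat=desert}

The pattern is that an item is 'In' exactly when: legs ≤ 2 AND age ≤ 15.
{mass=25, age=28, legs=7, habitat=forest}: Out (legs = 7, age = 28). {mass=22, age=5, legs=1, habitat=ocean}: In (legs = 1, age = 5). {mass=26, age=8, legs=5, habitat=desert}: Out (legs = 5, age = 8).

Out, In, Out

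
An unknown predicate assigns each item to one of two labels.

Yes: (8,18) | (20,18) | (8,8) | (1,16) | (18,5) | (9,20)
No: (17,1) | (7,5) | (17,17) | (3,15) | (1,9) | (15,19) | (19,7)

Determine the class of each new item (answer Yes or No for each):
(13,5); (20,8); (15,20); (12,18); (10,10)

The simplest hypothesis consistent with all the labels is: product is even.
No: (13,5), since 13·5 = 65. Yes: (20,8), since 20·8 = 160. Yes: (15,20), since 15·20 = 300. Yes: (12,18), since 12·18 = 216. Yes: (10,10), since 10·10 = 100.

No, Yes, Yes, Yes, Yes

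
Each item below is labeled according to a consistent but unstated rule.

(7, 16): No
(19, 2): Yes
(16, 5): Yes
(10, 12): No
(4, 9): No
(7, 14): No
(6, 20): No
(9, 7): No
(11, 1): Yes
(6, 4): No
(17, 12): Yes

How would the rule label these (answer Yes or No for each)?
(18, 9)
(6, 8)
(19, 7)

The common property of the 'Yes' items is: first ≥ 11. No 'No' item has it.

Yes, No, Yes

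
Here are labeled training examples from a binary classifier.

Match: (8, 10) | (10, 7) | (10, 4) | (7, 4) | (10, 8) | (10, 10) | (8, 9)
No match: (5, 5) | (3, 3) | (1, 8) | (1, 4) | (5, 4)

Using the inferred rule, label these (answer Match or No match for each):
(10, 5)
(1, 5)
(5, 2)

Match, No match, No match

The classifier is using: sum ≥ 11.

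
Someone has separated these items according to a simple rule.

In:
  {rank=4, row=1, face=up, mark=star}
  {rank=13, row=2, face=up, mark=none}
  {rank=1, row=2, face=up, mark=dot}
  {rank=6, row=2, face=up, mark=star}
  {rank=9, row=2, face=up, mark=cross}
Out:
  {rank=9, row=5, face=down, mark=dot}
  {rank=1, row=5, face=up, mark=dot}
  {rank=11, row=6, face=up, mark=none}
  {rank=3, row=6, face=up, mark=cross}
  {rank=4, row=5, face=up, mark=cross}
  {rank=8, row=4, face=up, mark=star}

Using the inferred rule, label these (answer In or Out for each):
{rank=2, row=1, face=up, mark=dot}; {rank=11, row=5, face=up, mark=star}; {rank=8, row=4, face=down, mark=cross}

'In' ⟺ row ≤ 2.

In, Out, Out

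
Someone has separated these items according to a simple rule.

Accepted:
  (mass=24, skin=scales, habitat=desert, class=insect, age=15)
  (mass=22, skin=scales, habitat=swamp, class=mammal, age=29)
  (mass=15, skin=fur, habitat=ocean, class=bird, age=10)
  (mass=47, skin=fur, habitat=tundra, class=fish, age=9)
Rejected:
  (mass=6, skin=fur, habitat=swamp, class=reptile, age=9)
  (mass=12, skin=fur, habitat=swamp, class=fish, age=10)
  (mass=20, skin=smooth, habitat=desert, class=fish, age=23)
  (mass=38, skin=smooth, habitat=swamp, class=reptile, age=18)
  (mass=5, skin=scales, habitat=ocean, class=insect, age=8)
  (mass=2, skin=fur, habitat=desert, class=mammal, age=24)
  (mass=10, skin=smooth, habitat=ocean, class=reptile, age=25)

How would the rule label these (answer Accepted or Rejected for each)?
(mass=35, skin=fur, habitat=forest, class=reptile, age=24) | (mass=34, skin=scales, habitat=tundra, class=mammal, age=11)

Accepted, Accepted

Every 'Accepted' example satisfies: skin is not smooth AND mass ≥ 15. None of the 'Rejected' examples do.
Accepted: (mass=35, skin=fur, habitat=forest, class=reptile, age=24), since skin is fur, mass = 35.
Accepted: (mass=34, skin=scales, habitat=tundra, class=mammal, age=11), since skin is scales, mass = 34.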